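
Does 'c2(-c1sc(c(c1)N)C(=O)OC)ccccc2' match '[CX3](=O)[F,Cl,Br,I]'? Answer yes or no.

No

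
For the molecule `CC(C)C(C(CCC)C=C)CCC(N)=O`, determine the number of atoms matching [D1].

The query [D1] means: atom with exactly one heavy-atom neighbour (degree 1).
Check the 15 heavy atoms by environment: 5× C (D2) → no; 4× C (D3) → no; 4× C (D1) → match; 1× O (D1) → match; 1× N (D1) → match.
Summing the matching environments: 4 + 1 + 1 = 6 matching atoms.

6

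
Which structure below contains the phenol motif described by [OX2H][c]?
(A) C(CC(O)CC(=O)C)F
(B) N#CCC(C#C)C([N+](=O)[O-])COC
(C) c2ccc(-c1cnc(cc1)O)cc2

C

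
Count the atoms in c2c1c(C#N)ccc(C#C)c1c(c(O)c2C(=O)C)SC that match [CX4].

2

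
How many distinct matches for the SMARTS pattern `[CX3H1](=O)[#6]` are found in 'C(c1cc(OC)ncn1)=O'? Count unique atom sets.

[CX3H1](=O)[#6] is the SMARTS for an aldehyde: an sp2 carbon with one H, double-bonded to O and single-bonded to carbon.
Exactly one fragment in the molecule meets all constraints, giving 1 match.

1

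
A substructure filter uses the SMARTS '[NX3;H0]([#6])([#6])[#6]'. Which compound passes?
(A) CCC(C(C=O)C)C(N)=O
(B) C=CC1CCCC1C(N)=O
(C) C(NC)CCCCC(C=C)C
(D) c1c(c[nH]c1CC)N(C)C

[NX3;H0]([#6])([#6])[#6] describes a trivalent nitrogen with no H, bonded to three carbons (a tertiary amine).
(A) has a primary amide (-C(=O)NH2) but the amide nitrogen has H2 and only one carbon neighbour.
(B) has a primary amide (-C(=O)NH2) but the amide nitrogen has H2 and only one carbon neighbour.
(C) has an N-methylamino group (-NHCH3) but the nitrogen still has one H (H1), not H0.
(D) contains a dimethylamino group (-N(CH3)2), which satisfies every atom and bond constraint.
So the answer is (D).

D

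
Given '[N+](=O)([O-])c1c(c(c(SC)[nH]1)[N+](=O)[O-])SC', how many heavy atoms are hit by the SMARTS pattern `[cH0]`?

The query [cH0] means: aromatic carbon with no attached hydrogen (substituted or ring-fusion).
Check the 15 heavy atoms by environment: 1× n (aromatic, H1) → no; 4× c (aromatic, H0) → match; 2× N (charge +1, H0) → no; 2× O (charge -1, H0) → no; 2× O (H0) → no; 2× S (H0) → no; 2× C (H3) → no.
That gives 4 matching atoms.

4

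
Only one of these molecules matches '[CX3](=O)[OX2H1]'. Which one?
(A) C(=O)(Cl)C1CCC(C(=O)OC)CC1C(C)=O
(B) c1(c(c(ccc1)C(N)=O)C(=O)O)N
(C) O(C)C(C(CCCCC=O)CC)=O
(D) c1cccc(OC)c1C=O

B

[CX3](=O)[OX2H1] describes an sp2 carbon double-bonded to O and single-bonded to an -OH oxygen (a carboxylic acid).
(A) has a methyl-ester group (-C(=O)OCH3) but the singly-bonded O has no H (OX2H0, not OX2H1).
(B) contains a carboxylic acid group (-C(=O)OH), which satisfies every atom and bond constraint.
(C) has a methyl-ester group (-C(=O)OCH3) but the singly-bonded O has no H (OX2H0, not OX2H1).
(D) has an aldehyde (-CHO) but there is no singly-bonded oxygen on the carbonyl carbon.
So the answer is (B).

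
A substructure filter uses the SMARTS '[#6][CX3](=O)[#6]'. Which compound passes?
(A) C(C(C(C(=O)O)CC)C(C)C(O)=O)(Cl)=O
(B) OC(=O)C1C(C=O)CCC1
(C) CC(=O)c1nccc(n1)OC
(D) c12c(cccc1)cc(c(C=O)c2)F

[#6][CX3](=O)[#6] describes a carbonyl carbon (no H) flanked by two carbons (a ketone).
(A) has a carboxylic acid group (-C(=O)OH) but one neighbour of the carbonyl carbon is O, not C.
(B) has an aldehyde (-CHO) but the carbonyl carbon has H1, so it is not flanked by two carbons.
(C) contains an acetyl/ketone group (-C(=O)CH3), which satisfies every atom and bond constraint.
(D) has an aldehyde (-CHO) but the carbonyl carbon has H1, so it is not flanked by two carbons.
So the answer is (C).

C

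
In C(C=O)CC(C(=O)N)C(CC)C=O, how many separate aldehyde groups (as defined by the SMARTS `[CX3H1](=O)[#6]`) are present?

[CX3H1](=O)[#6] is the SMARTS for an aldehyde: an sp2 carbon with one H, double-bonded to O and single-bonded to carbon.
The molecule carries 2 separate instances of an aldehyde (-CHO) meeting every constraint; each maps to a distinct set of atoms, giving 2 matches.

2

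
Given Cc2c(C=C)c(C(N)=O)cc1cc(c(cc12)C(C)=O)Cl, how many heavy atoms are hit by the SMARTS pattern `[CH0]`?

The query [CH0] means: aliphatic carbon with no attached hydrogen.
Check the 20 heavy atoms by environment: 7× c (aromatic, H0) → no; 3× c (aromatic, H1) → no; 2× C (H0) → match; 2× O (H0) → no; 2× C (H3) → no; 1× N (H2) → no; 1× Cl (H0) → no; 1× C (H1) → no; 1× C (H2) → no.
That gives 2 matching atoms.

2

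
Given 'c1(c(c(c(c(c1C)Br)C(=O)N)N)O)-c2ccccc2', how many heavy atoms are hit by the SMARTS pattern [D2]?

5

Check the 19 heavy atoms by environment: 7× c (aromatic, D3) → no; 2× N (D1) → no; 1× C (D3) → no; 2× O (D1) → no; 1× C (D1) → no; 5× c (aromatic, D2) → match; 1× Br (D1) → no.
That gives 5 matching atoms.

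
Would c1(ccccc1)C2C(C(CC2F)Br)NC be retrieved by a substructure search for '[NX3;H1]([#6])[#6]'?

The pattern [NX3;H1]([#6])[#6] describes a trivalent nitrogen with one H, bonded to two carbons — a secondary amine.
The molecule carries an N-methylamino group (-NHCH3), whose atoms satisfy every constraint of the query, so the pattern matches.

Yes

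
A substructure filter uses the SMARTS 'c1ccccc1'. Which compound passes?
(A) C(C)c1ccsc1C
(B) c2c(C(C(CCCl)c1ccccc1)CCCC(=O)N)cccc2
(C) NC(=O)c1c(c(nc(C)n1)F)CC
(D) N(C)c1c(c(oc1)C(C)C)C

c1ccccc1 describes six aromatic carbons in a ring (a benzene ring).
(A) has a methyl group (-CH3) but no six-membered all-carbon aromatic ring is present.
(B) contains a phenyl ring, which satisfies every atom and bond constraint.
(C) has a methyl group (-CH3) but no six-membered all-carbon aromatic ring is present.
(D) has a methyl group (-CH3) but no six-membered all-carbon aromatic ring is present.
So the answer is (B).

B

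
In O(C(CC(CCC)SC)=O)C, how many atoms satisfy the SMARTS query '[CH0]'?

1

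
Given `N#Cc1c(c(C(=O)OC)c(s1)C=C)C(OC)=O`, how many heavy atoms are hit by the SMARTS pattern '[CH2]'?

1

The query [CH2] means: aliphatic carbon with exactly two hydrogens.
Check the 17 heavy atoms by environment: 1× s (aromatic, H0) → no; 4× c (aromatic, H0) → no; 1× C (H1) → no; 1× C (H2) → match; 3× C (H0) → no; 4× O (H0) → no; 2× C (H3) → no; 1× N (H0) → no.
That gives 1 matching atom.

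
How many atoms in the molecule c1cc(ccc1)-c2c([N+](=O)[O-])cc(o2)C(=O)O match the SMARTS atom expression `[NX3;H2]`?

0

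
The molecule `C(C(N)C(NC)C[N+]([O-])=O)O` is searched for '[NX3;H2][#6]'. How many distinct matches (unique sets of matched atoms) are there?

[NX3;H2][#6] is the SMARTS for a primary amine: a trivalent nitrogen with two H attached to carbon.
Exactly one fragment in the molecule meets all constraints, giving 1 match.

1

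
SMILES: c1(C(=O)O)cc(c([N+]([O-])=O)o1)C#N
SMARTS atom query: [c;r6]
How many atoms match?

0

The query [c;r6] means: aromatic carbon that belongs to a six-membered ring.
Check the 13 heavy atoms by environment: 1× o (aromatic, in 5-ring) → no; 4× c (aromatic, in 5-ring) → no; 2× C (acyclic) → no; 3× O (acyclic) → no; 1× N (acyclic) → no; 1× N (charge +1, acyclic) → no; 1× O (charge -1, acyclic) → no.
No environment satisfies the query, so 0 matching atoms.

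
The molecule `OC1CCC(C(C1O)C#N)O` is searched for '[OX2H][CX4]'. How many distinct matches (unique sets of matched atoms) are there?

3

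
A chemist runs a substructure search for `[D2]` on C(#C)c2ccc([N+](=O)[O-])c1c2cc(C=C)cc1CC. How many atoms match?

7

The query [D2] means: atom with exactly two heavy-atom neighbours.
Check the 19 heavy atoms by environment: 6× c (aromatic, D3) → no; 4× c (aromatic, D2) → match; 3× C (D2) → match; 3× C (D1) → no; 1× N (charge +1, D3) → no; 1× O (charge -1, D1) → no; 1× O (D1) → no.
Summing the matching environments: 4 + 3 = 7 matching atoms.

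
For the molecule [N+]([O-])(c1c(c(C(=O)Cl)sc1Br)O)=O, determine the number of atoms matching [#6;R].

4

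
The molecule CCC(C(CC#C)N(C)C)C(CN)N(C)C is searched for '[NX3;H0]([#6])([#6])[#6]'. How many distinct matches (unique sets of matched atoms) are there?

2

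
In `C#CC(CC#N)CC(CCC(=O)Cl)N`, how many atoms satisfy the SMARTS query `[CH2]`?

4

The query [CH2] means: aliphatic carbon with exactly two hydrogens.
Check the 14 heavy atoms by environment: 4× C (H2) → match; 3× C (H1) → no; 3× C (H0) → no; 1× N (H0) → no; 1× O (H0) → no; 1× Cl (H0) → no; 1× N (H2) → no.
That gives 4 matching atoms.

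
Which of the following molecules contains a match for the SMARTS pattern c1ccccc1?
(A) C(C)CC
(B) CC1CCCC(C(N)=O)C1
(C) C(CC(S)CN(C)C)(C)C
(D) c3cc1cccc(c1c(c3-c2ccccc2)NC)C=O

D

c1ccccc1 describes six aromatic carbons in a ring (a benzene ring).
(A) has a methyl group (-CH3) but no six-membered all-carbon aromatic ring is present.
(B) has a methyl group (-CH3) but no six-membered all-carbon aromatic ring is present.
(C) has a methyl group (-CH3) but no six-membered all-carbon aromatic ring is present.
(D) contains a phenyl ring, which satisfies every atom and bond constraint.
So the answer is (D).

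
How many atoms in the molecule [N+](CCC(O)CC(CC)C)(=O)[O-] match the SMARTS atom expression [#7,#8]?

Check the 12 heavy atoms by environment: 8× C → no; 1× N (charge +1) → match; 1× O (charge -1) → match; 2× O → match.
Summing the matching environments: 1 + 1 + 2 = 4 matching atoms.

4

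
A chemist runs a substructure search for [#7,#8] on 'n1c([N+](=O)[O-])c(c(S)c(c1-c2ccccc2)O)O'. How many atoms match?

6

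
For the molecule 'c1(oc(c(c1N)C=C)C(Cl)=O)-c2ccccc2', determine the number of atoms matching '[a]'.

11

Check the 17 heavy atoms by environment: 1× o (aromatic) → match; 10× c (aromatic) → match; 3× C → no; 1× N → no; 1× O → no; 1× Cl → no.
Summing the matching environments: 1 + 10 = 11 matching atoms.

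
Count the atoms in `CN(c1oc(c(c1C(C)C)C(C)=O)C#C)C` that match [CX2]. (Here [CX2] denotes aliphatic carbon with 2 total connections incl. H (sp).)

2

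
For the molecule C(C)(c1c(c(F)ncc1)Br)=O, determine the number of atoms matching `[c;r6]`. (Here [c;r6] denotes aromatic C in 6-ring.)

5

Check the 11 heavy atoms by environment: 1× n (aromatic, in 6-ring) → no; 5× c (aromatic, in 6-ring) → match; 2× C (acyclic) → no; 1× O (acyclic) → no; 1× F (acyclic) → no; 1× Br (acyclic) → no.
That gives 5 matching atoms.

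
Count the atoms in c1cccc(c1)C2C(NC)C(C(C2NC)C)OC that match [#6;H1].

Check the 18 heavy atoms by environment: 5× C (H1) → match; 2× N (H1) → no; 4× C (H3) → no; 1× c (aromatic, H0) → no; 5× c (aromatic, H1) → match; 1× O (H0) → no.
Summing the matching environments: 5 + 5 = 10 matching atoms.

10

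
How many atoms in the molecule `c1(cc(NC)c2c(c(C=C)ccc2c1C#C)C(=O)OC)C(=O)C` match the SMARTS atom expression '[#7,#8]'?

The query [#7,#8] means: nitrogen or oxygen (comma = OR).
Check the 23 heavy atoms by environment: 10× c (aromatic) → no; 9× C → no; 3× O → match; 1× N → match.
Summing the matching environments: 3 + 1 = 4 matching atoms.

4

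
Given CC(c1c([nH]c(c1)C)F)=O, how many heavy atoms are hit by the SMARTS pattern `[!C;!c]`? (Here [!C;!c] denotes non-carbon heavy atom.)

3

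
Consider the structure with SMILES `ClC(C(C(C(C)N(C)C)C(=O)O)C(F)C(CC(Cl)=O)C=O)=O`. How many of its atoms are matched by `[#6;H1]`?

6

The query [#6;H1] means: any carbon bearing exactly one hydrogen.
Check the 22 heavy atoms by environment: 3× C (H3) → no; 6× C (H1) → match; 1× C (H2) → no; 3× C (H0) → no; 4× O (H0) → no; 2× Cl (H0) → no; 1× N (H0) → no; 1× O (H1) → no; 1× F (H0) → no.
That gives 6 matching atoms.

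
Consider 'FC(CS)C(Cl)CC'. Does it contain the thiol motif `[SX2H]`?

Yes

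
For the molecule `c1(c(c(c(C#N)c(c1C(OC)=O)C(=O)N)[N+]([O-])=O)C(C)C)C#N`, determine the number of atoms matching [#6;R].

6

The query [#6;R] means: carbon that is part of a ring.
Check the 23 heavy atoms by environment: 6× c (aromatic, in 6-ring) → match; 8× C (acyclic) → no; 3× N (acyclic) → no; 1× N (charge +1, acyclic) → no; 1× O (charge -1, acyclic) → no; 4× O (acyclic) → no.
That gives 6 matching atoms.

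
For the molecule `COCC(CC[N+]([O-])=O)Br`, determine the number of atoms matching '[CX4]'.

The query [CX4] means: C with X4: aliphatic carbon with exactly 4 total connections (bonds + H).
Check the 10 heavy atoms by environment: 5× C (X4) → match; 1× Br (X1) → no; 1× N (charge +1, X3) → no; 1× O (charge -1, X1) → no; 1× O (X1) → no; 1× O (X2) → no.
That gives 5 matching atoms.

5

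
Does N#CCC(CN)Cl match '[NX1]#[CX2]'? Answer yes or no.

Yes

The pattern [NX1]#[CX2] describes a nitrogen triple-bonded to a two-connected carbon — a nitrile.
The molecule carries a nitrile (-C#N), whose atoms satisfy every constraint of the query, so the pattern matches.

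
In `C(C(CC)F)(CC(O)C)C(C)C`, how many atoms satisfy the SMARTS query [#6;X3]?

The query [#6;X3] means: any carbon (aromatic or not) with three total connections.
Check the 12 heavy atoms by environment: 10× C (X4) → no; 1× F (X1) → no; 1× O (X2) → no.
No environment satisfies the query, so 0 matching atoms.

0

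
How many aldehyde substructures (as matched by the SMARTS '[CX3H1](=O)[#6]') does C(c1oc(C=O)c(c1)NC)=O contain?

2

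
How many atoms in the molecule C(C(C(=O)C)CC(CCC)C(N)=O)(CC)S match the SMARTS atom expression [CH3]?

The query [CH3] means: aliphatic carbon with exactly three hydrogens.
Check the 16 heavy atoms by environment: 3× C (H3) → match; 4× C (H2) → no; 3× C (H1) → no; 1× S (H1) → no; 2× C (H0) → no; 2× O (H0) → no; 1× N (H2) → no.
That gives 3 matching atoms.

3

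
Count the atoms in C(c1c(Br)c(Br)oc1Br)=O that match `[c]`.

Check the 10 heavy atoms by environment: 1× o (aromatic) → no; 4× c (aromatic) → match; 3× Br → no; 1× C → no; 1× O → no.
That gives 4 matching atoms.

4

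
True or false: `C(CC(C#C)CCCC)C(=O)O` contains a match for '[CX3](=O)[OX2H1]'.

True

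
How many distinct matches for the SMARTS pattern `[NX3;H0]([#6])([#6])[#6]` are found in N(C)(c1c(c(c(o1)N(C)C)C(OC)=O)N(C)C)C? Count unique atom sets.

[NX3;H0]([#6])([#6])[#6] is the SMARTS for a tertiary amine: a trivalent nitrogen with no H, bonded to three carbons.
The molecule carries 3 separate instances of a dimethylamino group (-N(CH3)2) meeting every constraint; each maps to a distinct set of atoms, giving 3 matches.

3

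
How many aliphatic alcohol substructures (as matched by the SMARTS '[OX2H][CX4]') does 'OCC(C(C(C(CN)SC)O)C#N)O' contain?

3

[OX2H][CX4] is the SMARTS for an aliphatic alcohol: a hydroxyl oxygen bound to an sp3 (X4) carbon.
The molecule carries 3 separate instances of a hydroxyl group (-OH) meeting every constraint; each maps to a distinct set of atoms, giving 3 matches.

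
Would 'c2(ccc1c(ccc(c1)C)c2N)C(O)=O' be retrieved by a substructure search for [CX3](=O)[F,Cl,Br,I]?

The pattern [CX3](=O)[F,Cl,Br,I] describes a carbonyl carbon bonded to a halogen — an acyl halide.
The closest candidate here is a carboxylic acid group (-C(=O)OH), but the carbonyl is bonded to -OH, not to a halogen. No other fragment satisfies the full query, so there is no match.

No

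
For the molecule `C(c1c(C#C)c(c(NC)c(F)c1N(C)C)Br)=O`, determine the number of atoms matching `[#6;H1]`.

2

The query [#6;H1] means: any carbon bearing exactly one hydrogen.
Check the 17 heavy atoms by environment: 6× c (aromatic, H0) → no; 1× Br (H0) → no; 1× C (H0) → no; 2× C (H1) → match; 1× F (H0) → no; 1× N (H0) → no; 3× C (H3) → no; 1× N (H1) → no; 1× O (H0) → no.
That gives 2 matching atoms.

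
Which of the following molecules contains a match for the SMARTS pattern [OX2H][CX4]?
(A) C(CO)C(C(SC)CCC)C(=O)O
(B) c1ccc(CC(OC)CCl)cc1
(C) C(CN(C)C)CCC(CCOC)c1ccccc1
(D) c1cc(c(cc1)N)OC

[OX2H][CX4] describes a hydroxyl oxygen bound to an sp3 (X4) carbon (an aliphatic alcohol).
(A) contains a hydroxyl group (-OH), which satisfies every atom and bond constraint.
(B) has a methoxy ether (-OCH3) but the oxygen has H0 (ether), not H1.
(C) has a methoxy ether (-OCH3) but the oxygen has H0 (ether), not H1.
(D) has a methoxy ether (-OCH3) but the oxygen has H0 (ether), not H1.
So the answer is (A).

A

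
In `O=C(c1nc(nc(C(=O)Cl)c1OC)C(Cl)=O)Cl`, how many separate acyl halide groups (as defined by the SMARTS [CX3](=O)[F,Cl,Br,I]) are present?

[CX3](=O)[F,Cl,Br,I] is the SMARTS for an acyl halide: a carbonyl carbon bonded to a halogen.
The molecule carries 3 separate instances of an acyl chloride (-C(=O)Cl) meeting every constraint; each maps to a distinct set of atoms, giving 3 matches.

3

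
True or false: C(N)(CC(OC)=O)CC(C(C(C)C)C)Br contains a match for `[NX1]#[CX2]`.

False

The pattern [NX1]#[CX2] describes a nitrogen triple-bonded to a two-connected carbon — a nitrile.
The closest candidate here is a primary amino group (-NH2), but the nitrogen is NX3 (three connections), not NX1 triple-bonded. No other fragment satisfies the full query, so there is no match.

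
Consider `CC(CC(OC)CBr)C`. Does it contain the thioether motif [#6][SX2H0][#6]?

The pattern [#6][SX2H0][#6] describes an aliphatic sulfur bridging two carbons with no H on the sulfur — a thioether.
The closest candidate here is a methoxy ether (-OCH3), but the bridging atom is O, not S. No other fragment satisfies the full query, so there is no match.

No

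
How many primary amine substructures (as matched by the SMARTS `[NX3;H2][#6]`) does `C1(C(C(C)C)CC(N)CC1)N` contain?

2

[NX3;H2][#6] is the SMARTS for a primary amine: a trivalent nitrogen with two H attached to carbon.
The molecule carries 2 separate instances of a primary amino group (-NH2) meeting every constraint; each maps to a distinct set of atoms, giving 2 matches.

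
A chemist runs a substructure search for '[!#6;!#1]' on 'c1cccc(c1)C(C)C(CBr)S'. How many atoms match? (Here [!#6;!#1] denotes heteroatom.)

The query [!#6;!#1] means: not carbon and not hydrogen — any heteroatom.
Check the 12 heavy atoms by environment: 4× C → no; 1× S → match; 6× c (aromatic) → no; 1× Br → match.
Summing the matching environments: 1 + 1 = 2 matching atoms.

2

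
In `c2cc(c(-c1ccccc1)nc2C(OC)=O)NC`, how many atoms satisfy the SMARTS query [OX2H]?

0

The query [OX2H] means: aliphatic oxygen with two connections, one of which is H — an -OH oxygen.
Check the 18 heavy atoms by environment: 1× n (aromatic, H0, X2) → no; 4× c (aromatic, H0, X3) → no; 7× c (aromatic, H1, X3) → no; 1× N (H1, X3) → no; 2× C (H3, X4) → no; 1× C (H0, X3) → no; 1× O (H0, X1) → no; 1× O (H0, X2) → no.
No environment satisfies the query, so 0 matching atoms.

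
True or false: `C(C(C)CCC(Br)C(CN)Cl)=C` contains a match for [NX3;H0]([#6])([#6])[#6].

The pattern [NX3;H0]([#6])([#6])[#6] describes a trivalent nitrogen with no H, bonded to three carbons — a tertiary amine.
The closest candidate here is a primary amino group (-NH2), but the nitrogen has H2, not H0 with three carbons. No other fragment satisfies the full query, so there is no match.

False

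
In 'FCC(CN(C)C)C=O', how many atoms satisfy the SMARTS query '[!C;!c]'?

Check the 9 heavy atoms by environment: 6× C → no; 1× F → match; 1× N → match; 1× O → match.
Summing the matching environments: 1 + 1 + 1 = 3 matching atoms.

3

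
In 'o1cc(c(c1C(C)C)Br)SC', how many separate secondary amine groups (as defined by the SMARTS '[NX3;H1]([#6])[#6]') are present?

0

[NX3;H1]([#6])[#6] is the SMARTS for a secondary amine: a trivalent nitrogen with one H, bonded to two carbons.
No fragment in the molecule satisfies every constraint, giving 0 matches.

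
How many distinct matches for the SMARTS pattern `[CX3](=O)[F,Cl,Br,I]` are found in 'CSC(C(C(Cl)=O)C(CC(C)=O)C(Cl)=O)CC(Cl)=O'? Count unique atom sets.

[CX3](=O)[F,Cl,Br,I] is the SMARTS for an acyl halide: a carbonyl carbon bonded to a halogen.
The molecule carries 3 separate instances of an acyl chloride (-C(=O)Cl) meeting every constraint; each maps to a distinct set of atoms, giving 3 matches.

3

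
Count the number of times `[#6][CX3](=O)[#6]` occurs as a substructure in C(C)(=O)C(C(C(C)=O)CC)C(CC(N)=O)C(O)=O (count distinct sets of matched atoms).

2

[#6][CX3](=O)[#6] is the SMARTS for a ketone: a carbonyl carbon (no H) flanked by two carbons.
The molecule carries 2 separate instances of an acetyl/ketone group (-C(=O)CH3) meeting every constraint; each maps to a distinct set of atoms, giving 2 matches.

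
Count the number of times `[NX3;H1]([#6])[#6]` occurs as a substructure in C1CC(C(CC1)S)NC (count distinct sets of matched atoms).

1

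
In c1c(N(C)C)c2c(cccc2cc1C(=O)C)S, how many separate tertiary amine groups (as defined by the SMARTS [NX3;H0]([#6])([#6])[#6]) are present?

[NX3;H0]([#6])([#6])[#6] is the SMARTS for a tertiary amine: a trivalent nitrogen with no H, bonded to three carbons.
Exactly one fragment in the molecule meets all constraints, giving 1 match.

1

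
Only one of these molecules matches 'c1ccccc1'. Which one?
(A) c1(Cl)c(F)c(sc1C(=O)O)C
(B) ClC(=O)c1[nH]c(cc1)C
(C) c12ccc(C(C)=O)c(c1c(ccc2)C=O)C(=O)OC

C

c1ccccc1 describes six aromatic carbons in a ring (a benzene ring).
(A) has a methyl group (-CH3) but no six-membered all-carbon aromatic ring is present.
(B) has a methyl group (-CH3) but no six-membered all-carbon aromatic ring is present.
(C) contains the required atom environment, so the pattern matches.
So the answer is (C).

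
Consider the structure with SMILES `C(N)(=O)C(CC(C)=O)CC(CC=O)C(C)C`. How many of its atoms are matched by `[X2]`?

0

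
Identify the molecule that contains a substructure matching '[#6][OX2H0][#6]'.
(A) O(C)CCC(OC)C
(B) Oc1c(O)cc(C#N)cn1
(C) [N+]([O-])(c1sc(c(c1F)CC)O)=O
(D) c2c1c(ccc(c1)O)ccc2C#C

A

[#6][OX2H0][#6] describes an aliphatic oxygen bridging two carbons with no H on the oxygen (an ether).
(A) contains a methoxy ether (-OCH3), which satisfies every atom and bond constraint.
(B) has a hydroxyl group (-OH) but the oxygen has H1, not H0 bridging two carbons.
(C) has a hydroxyl group (-OH) but the oxygen has H1, not H0 bridging two carbons.
(D) has a hydroxyl group (-OH) but the oxygen has H1, not H0 bridging two carbons.
So the answer is (A).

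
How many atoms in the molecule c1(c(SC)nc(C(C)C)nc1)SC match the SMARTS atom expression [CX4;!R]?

5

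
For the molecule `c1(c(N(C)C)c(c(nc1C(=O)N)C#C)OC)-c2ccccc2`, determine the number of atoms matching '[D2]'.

8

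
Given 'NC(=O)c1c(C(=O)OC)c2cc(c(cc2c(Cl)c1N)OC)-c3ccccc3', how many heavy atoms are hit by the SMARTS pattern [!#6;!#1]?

Check the 27 heavy atoms by environment: 16× c (aromatic) → no; 4× C → no; 4× O → match; 2× N → match; 1× Cl → match.
Summing the matching environments: 4 + 2 + 1 = 7 matching atoms.

7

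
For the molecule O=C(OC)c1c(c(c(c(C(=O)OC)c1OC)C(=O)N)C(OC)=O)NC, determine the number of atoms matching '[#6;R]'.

6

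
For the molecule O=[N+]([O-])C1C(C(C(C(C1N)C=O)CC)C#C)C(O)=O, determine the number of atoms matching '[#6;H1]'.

8

The query [#6;H1] means: any carbon bearing exactly one hydrogen.
Check the 19 heavy atoms by environment: 8× C (H1) → match; 3× O (H0) → no; 1× N (charge +1, H0) → no; 1× O (charge -1, H0) → no; 2× C (H0) → no; 1× O (H1) → no; 1× N (H2) → no; 1× C (H2) → no; 1× C (H3) → no.
That gives 8 matching atoms.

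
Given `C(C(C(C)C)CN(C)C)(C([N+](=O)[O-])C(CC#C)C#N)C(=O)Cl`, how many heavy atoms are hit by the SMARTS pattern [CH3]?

The query [CH3] means: aliphatic carbon with exactly three hydrogens.
Check the 22 heavy atoms by environment: 2× C (H2) → no; 6× C (H1) → no; 2× N (H0) → no; 4× C (H3) → match; 3× C (H0) → no; 1× N (charge +1, H0) → no; 1× O (charge -1, H0) → no; 2× O (H0) → no; 1× Cl (H0) → no.
That gives 4 matching atoms.

4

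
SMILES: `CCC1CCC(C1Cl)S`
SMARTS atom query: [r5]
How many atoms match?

5

The query [r5] means: r5 matches atoms in a five-membered ring.
Check the 9 heavy atoms by environment: 5× C (in 5-ring) → match; 1× S (acyclic) → no; 2× C (acyclic) → no; 1× Cl (acyclic) → no.
That gives 5 matching atoms.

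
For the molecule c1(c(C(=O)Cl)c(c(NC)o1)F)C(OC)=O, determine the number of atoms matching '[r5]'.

5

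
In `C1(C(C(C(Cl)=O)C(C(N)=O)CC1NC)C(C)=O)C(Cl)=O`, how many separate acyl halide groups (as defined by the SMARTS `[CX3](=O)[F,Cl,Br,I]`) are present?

[CX3](=O)[F,Cl,Br,I] is the SMARTS for an acyl halide: a carbonyl carbon bonded to a halogen.
The molecule carries 2 separate instances of an acyl chloride (-C(=O)Cl) meeting every constraint; each maps to a distinct set of atoms, giving 2 matches.

2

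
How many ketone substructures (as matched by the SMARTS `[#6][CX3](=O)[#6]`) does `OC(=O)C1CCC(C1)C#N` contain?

[#6][CX3](=O)[#6] is the SMARTS for a ketone: a carbonyl carbon (no H) flanked by two carbons.
The molecule has a carboxylic acid group (-C(=O)OH), but one neighbour of the carbonyl carbon is O, not C; nothing else fits, so there are 0 matches.

0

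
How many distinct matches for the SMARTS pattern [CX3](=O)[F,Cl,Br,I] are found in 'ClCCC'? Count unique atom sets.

0

[CX3](=O)[F,Cl,Br,I] is the SMARTS for an acyl halide: a carbonyl carbon bonded to a halogen.
The molecule has a chloro substituent, but the Cl is not on a carbonyl carbon; nothing else fits, so there are 0 matches.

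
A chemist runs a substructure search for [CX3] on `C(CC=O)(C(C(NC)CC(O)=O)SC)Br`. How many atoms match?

The query [CX3] means: C with X3: aliphatic carbon with exactly 3 total connections.
Check the 15 heavy atoms by environment: 7× C (X4) → no; 1× S (X2) → no; 2× C (X3) → match; 2× O (X1) → no; 1× O (X2) → no; 1× N (X3) → no; 1× Br (X1) → no.
That gives 2 matching atoms.

2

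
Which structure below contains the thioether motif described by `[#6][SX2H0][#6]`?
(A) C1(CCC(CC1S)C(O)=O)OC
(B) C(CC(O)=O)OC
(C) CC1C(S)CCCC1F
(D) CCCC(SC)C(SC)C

D

[#6][SX2H0][#6] describes an aliphatic sulfur bridging two carbons with no H on the sulfur (a thioether).
(A) has a thiol (-SH) but the sulfur has H1, not H0 bridging two carbons.
(B) has a methoxy ether (-OCH3) but the bridging atom is O, not S.
(C) has a thiol (-SH) but the sulfur has H1, not H0 bridging two carbons.
(D) contains a methylthio ether (-SCH3), which satisfies every atom and bond constraint.
So the answer is (D).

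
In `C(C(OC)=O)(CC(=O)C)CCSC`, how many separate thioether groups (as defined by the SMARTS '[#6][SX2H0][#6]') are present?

[#6][SX2H0][#6] is the SMARTS for a thioether: an aliphatic sulfur bridging two carbons with no H on the sulfur.
Exactly one fragment in the molecule meets all constraints, giving 1 match.

1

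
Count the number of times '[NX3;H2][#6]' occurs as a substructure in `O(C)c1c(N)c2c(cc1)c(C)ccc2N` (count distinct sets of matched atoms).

2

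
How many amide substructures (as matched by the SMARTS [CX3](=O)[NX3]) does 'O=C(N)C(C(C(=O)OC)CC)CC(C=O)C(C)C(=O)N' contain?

[CX3](=O)[NX3] is the SMARTS for an amide: a carbonyl carbon bonded to a trivalent nitrogen.
The molecule carries 2 separate instances of a primary amide (-C(=O)NH2) meeting every constraint; each maps to a distinct set of atoms, giving 2 matches.

2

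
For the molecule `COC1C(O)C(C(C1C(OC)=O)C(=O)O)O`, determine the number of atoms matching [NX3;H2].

0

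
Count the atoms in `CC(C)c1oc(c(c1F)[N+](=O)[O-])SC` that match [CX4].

4

Check the 14 heavy atoms by environment: 1× o (aromatic, X2) → no; 4× c (aromatic, X3) → no; 1× S (X2) → no; 4× C (X4) → match; 1× F (X1) → no; 1× N (charge +1, X3) → no; 1× O (charge -1, X1) → no; 1× O (X1) → no.
That gives 4 matching atoms.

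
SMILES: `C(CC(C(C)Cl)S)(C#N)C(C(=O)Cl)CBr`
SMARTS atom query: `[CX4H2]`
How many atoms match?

The query [CX4H2] means: sp3 carbon (X4) with exactly two hydrogens.
Check the 15 heavy atoms by environment: 2× C (H2, X4) → match; 4× C (H1, X4) → no; 1× C (H3, X4) → no; 1× Br (H0, X1) → no; 1× S (H1, X2) → no; 1× C (H0, X3) → no; 1× O (H0, X1) → no; 2× Cl (H0, X1) → no; 1× C (H0, X2) → no; 1× N (H0, X1) → no.
That gives 2 matching atoms.

2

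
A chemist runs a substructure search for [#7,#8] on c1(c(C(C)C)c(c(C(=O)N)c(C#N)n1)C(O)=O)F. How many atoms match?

Check the 18 heavy atoms by environment: 1× n (aromatic) → match; 5× c (aromatic) → no; 6× C → no; 2× N → match; 1× F → no; 3× O → match.
Summing the matching environments: 1 + 2 + 3 = 6 matching atoms.

6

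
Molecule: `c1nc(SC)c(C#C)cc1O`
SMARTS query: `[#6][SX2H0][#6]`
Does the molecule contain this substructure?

Yes

The pattern [#6][SX2H0][#6] describes an aliphatic sulfur bridging two carbons with no H on the sulfur — a thioether.
The molecule carries a methylthio ether (-SCH3), whose atoms satisfy every constraint of the query, so the pattern matches.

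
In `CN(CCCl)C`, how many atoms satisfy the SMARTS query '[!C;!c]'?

Check the 6 heavy atoms by environment: 4× C → no; 1× N → match; 1× Cl → match.
Summing the matching environments: 1 + 1 = 2 matching atoms.

2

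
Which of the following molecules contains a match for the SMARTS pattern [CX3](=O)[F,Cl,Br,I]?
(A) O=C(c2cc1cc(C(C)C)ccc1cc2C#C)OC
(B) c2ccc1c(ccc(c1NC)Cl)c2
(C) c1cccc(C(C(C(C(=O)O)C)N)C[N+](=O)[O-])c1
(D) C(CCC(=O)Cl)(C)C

D

[CX3](=O)[F,Cl,Br,I] describes a carbonyl carbon bonded to a halogen (an acyl halide).
(A) has a methyl-ester group (-C(=O)OCH3) but the carbonyl is bonded to -O-C, not to a halogen.
(B) has a chloro substituent but the Cl is not on a carbonyl carbon.
(C) has a carboxylic acid group (-C(=O)OH) but the carbonyl is bonded to -OH, not to a halogen.
(D) contains an acyl chloride (-C(=O)Cl), which satisfies every atom and bond constraint.
So the answer is (D).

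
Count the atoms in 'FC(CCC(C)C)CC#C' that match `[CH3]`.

The query [CH3] means: aliphatic carbon with exactly three hydrogens.
Check the 10 heavy atoms by environment: 3× C (H2) → no; 3× C (H1) → no; 1× F (H0) → no; 1× C (H0) → no; 2× C (H3) → match.
That gives 2 matching atoms.

2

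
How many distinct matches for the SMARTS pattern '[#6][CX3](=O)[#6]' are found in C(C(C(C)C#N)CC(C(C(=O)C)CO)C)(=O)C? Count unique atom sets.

2

[#6][CX3](=O)[#6] is the SMARTS for a ketone: a carbonyl carbon (no H) flanked by two carbons.
The molecule carries 2 separate instances of an acetyl/ketone group (-C(=O)CH3) meeting every constraint; each maps to a distinct set of atoms, giving 2 matches.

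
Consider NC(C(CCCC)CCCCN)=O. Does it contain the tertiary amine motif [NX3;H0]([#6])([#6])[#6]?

No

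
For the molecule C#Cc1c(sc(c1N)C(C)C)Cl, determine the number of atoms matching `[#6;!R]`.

Check the 12 heavy atoms by environment: 1× s (aromatic, in 5-ring) → no; 4× c (aromatic, in 5-ring) → no; 5× C (acyclic) → match; 1× Cl (acyclic) → no; 1× N (acyclic) → no.
That gives 5 matching atoms.

5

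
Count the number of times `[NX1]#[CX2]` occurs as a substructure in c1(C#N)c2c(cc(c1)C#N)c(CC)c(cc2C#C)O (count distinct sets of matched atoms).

2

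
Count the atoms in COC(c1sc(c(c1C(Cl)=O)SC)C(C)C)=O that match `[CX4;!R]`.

The query [CX4;!R] means: aliphatic carbon with four total connections, not in a ring.
Check the 17 heavy atoms by environment: 1× s (aromatic, X2, in 5-ring) → no; 4× c (aromatic, X3, in 5-ring) → no; 2× C (X3, acyclic) → no; 2× O (X1, acyclic) → no; 1× O (X2, acyclic) → no; 5× C (X4, acyclic) → match; 1× S (X2, acyclic) → no; 1× Cl (X1, acyclic) → no.
That gives 5 matching atoms.

5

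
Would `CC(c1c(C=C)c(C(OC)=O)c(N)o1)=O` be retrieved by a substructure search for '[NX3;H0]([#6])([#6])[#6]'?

No

The pattern [NX3;H0]([#6])([#6])[#6] describes a trivalent nitrogen with no H, bonded to three carbons — a tertiary amine.
The closest candidate here is a primary amino group (-NH2), but the nitrogen has H2, not H0 with three carbons. No other fragment satisfies the full query, so there is no match.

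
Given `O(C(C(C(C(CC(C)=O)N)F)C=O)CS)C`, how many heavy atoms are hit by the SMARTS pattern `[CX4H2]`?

2

The query [CX4H2] means: sp3 carbon (X4) with exactly two hydrogens.
Check the 16 heavy atoms by environment: 2× C (H2, X4) → match; 4× C (H1, X4) → no; 1× O (H0, X2) → no; 2× C (H3, X4) → no; 1× C (H0, X3) → no; 2× O (H0, X1) → no; 1× F (H0, X1) → no; 1× N (H2, X3) → no; 1× S (H1, X2) → no; 1× C (H1, X3) → no.
That gives 2 matching atoms.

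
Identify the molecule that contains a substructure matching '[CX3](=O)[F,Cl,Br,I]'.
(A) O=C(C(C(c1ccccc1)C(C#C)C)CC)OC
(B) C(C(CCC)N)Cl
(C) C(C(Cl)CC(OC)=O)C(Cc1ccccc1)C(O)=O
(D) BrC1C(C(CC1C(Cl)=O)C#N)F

D

[CX3](=O)[F,Cl,Br,I] describes a carbonyl carbon bonded to a halogen (an acyl halide).
(A) has a methyl-ester group (-C(=O)OCH3) but the carbonyl is bonded to -O-C, not to a halogen.
(B) has a chloro substituent but the Cl is not on a carbonyl carbon.
(C) has a chloro substituent but the Cl is not on a carbonyl carbon.
(D) contains an acyl chloride (-C(=O)Cl), which satisfies every atom and bond constraint.
So the answer is (D).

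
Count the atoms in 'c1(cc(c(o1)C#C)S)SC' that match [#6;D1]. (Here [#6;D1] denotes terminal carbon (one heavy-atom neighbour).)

The query [#6;D1] means: carbon bonded to exactly one heavy atom.
Check the 10 heavy atoms by environment: 1× o (aromatic, D2) → no; 3× c (aromatic, D3) → no; 1× c (aromatic, D2) → no; 1× C (D2) → no; 2× C (D1) → match; 1× S (D1) → no; 1× S (D2) → no.
That gives 2 matching atoms.

2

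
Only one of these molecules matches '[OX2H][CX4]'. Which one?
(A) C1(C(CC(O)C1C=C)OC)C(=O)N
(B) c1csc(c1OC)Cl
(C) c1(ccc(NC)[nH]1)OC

[OX2H][CX4] describes a hydroxyl oxygen bound to an sp3 (X4) carbon (an aliphatic alcohol).
(A) contains a hydroxyl group (-OH), which satisfies every atom and bond constraint.
(B) has a methoxy ether (-OCH3) but the oxygen has H0 (ether), not H1.
(C) has a methoxy ether (-OCH3) but the oxygen has H0 (ether), not H1.
So the answer is (A).

A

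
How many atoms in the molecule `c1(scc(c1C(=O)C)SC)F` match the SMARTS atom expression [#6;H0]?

4

The query [#6;H0] means: any carbon with no attached hydrogen.
Check the 11 heavy atoms by environment: 1× s (aromatic, H0) → no; 3× c (aromatic, H0) → match; 1× c (aromatic, H1) → no; 1× S (H0) → no; 2× C (H3) → no; 1× F (H0) → no; 1× C (H0) → match; 1× O (H0) → no.
Summing the matching environments: 3 + 1 = 4 matching atoms.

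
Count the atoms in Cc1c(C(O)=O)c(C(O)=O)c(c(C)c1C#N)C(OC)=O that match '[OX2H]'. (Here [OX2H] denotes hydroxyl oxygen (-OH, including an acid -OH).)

2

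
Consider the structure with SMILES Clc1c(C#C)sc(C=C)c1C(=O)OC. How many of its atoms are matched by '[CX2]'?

2

The query [CX2] means: C with X2: aliphatic carbon with exactly 2 total connections.
Check the 14 heavy atoms by environment: 1× s (aromatic, X2) → no; 4× c (aromatic, X3) → no; 3× C (X3) → no; 1× O (X1) → no; 1× O (X2) → no; 1× C (X4) → no; 2× C (X2) → match; 1× Cl (X1) → no.
That gives 2 matching atoms.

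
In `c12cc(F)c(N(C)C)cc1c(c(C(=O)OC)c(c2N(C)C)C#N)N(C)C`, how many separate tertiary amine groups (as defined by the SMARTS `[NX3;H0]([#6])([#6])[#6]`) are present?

3

[NX3;H0]([#6])([#6])[#6] is the SMARTS for a tertiary amine: a trivalent nitrogen with no H, bonded to three carbons.
The molecule carries 3 separate instances of a dimethylamino group (-N(CH3)2) meeting every constraint; each maps to a distinct set of atoms, giving 3 matches.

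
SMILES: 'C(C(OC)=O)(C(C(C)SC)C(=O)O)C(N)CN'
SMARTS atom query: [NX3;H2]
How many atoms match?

2

The query [NX3;H2] means: aliphatic N with 3 total connections, two of them H — an -NH2 nitrogen (amine or amide).
Check the 17 heavy atoms by environment: 1× C (H2, X4) → no; 4× C (H1, X4) → no; 3× C (H3, X4) → no; 1× S (H0, X2) → no; 2× C (H0, X3) → no; 2× O (H0, X1) → no; 1× O (H0, X2) → no; 2× N (H2, X3) → match; 1× O (H1, X2) → no.
That gives 2 matching atoms.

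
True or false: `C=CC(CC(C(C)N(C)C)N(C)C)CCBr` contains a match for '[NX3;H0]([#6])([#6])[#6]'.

The pattern [NX3;H0]([#6])([#6])[#6] describes a trivalent nitrogen with no H, bonded to three carbons — a tertiary amine.
The molecule carries a dimethylamino group (-N(CH3)2), whose atoms satisfy every constraint of the query, so the pattern matches.

True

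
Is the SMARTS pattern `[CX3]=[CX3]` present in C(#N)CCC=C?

The pattern [CX3]=[CX3] describes a non-aromatic C=C double bond between two sp2 carbons — an alkene.
The molecule carries a vinyl group (-CH=CH2), whose atoms satisfy every constraint of the query, so the pattern matches.

Yes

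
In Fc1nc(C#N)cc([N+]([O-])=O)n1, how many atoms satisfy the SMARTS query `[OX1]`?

The query [OX1] means: aliphatic oxygen with one total connection — typically a carbonyl =O or an oxide.
Check the 12 heavy atoms by environment: 2× n (aromatic, X2) → no; 4× c (aromatic, X3) → no; 1× F (X1) → no; 1× C (X2) → no; 1× N (X1) → no; 1× N (charge +1, X3) → no; 1× O (charge -1, X1) → match; 1× O (X1) → match.
Summing the matching environments: 1 + 1 = 2 matching atoms.

2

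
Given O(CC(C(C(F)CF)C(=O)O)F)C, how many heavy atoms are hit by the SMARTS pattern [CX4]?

6

The query [CX4] means: C with X4: aliphatic carbon with exactly 4 total connections (bonds + H).
Check the 13 heavy atoms by environment: 6× C (X4) → match; 3× F (X1) → no; 1× C (X3) → no; 1× O (X1) → no; 2× O (X2) → no.
That gives 6 matching atoms.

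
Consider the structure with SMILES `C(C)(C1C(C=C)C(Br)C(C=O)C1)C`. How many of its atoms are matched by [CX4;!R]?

The query [CX4;!R] means: aliphatic carbon with four total connections, not in a ring.
Check the 13 heavy atoms by environment: 5× C (X4, in 5-ring) → no; 3× C (X3, acyclic) → no; 1× O (X1, acyclic) → no; 1× Br (X1, acyclic) → no; 3× C (X4, acyclic) → match.
That gives 3 matching atoms.

3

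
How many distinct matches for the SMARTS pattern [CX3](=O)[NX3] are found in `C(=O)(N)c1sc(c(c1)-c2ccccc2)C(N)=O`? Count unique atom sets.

[CX3](=O)[NX3] is the SMARTS for an amide: a carbonyl carbon bonded to a trivalent nitrogen.
The molecule carries 2 separate instances of a primary amide (-C(=O)NH2) meeting every constraint; each maps to a distinct set of atoms, giving 2 matches.

2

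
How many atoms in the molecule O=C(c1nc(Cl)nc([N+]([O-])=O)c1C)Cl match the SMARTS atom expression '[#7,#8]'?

6

The query [#7,#8] means: nitrogen or oxygen (comma = OR).
Check the 14 heavy atoms by environment: 2× n (aromatic) → match; 4× c (aromatic) → no; 1× N (charge +1) → match; 1× O (charge -1) → match; 2× O → match; 2× C → no; 2× Cl → no.
Summing the matching environments: 2 + 1 + 1 + 2 = 6 matching atoms.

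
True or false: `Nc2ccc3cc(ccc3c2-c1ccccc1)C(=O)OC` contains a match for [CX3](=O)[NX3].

False

The pattern [CX3](=O)[NX3] describes a carbonyl carbon bonded to a trivalent nitrogen — an amide.
The closest candidate here is a primary amino group (-NH2), but the -NH2 is not attached to a carbonyl carbon. No other fragment satisfies the full query, so there is no match.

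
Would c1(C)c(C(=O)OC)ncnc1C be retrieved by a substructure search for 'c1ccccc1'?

No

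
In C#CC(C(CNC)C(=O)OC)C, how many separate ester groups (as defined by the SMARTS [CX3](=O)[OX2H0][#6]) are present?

1

[CX3](=O)[OX2H0][#6] is the SMARTS for an ester: a carbonyl carbon bonded to an oxygen that is itself bonded to carbon (no H on that O).
Exactly one fragment in the molecule meets all constraints, giving 1 match.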